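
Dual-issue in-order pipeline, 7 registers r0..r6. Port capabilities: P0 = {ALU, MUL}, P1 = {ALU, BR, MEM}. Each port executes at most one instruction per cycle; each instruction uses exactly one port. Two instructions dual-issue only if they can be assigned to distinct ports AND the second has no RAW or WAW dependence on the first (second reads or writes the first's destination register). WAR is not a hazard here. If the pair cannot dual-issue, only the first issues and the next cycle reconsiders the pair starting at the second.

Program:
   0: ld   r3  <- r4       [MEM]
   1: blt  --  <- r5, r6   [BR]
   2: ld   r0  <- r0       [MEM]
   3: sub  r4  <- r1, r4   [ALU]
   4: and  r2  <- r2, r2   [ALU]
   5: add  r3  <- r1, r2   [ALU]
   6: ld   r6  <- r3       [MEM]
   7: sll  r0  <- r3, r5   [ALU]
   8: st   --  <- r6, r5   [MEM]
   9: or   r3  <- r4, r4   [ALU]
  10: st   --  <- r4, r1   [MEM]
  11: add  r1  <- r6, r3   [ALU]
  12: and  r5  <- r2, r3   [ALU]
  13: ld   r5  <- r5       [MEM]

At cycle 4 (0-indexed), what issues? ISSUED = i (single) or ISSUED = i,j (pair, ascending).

ISSUED = 5

  cy0 -> i0 (ld) no-port MEM/BR
  cy1 -> i1 (blt) no-port BR/MEM
  cy2 -> i2/i3 (ld;sub) dual
  cy3 -> i4 (and) RAW r2
  cy4 -> i5 (add) RAW r3
  cy5 -> i6/i7 (ld;sll) dual
  cy6 -> i8/i9 (st;or) dual
  cy7 -> i10/i11 (st;add) dual
  cy8 -> i12 (and) RAW+WAW r5
  cy9 -> i13 (ld) tail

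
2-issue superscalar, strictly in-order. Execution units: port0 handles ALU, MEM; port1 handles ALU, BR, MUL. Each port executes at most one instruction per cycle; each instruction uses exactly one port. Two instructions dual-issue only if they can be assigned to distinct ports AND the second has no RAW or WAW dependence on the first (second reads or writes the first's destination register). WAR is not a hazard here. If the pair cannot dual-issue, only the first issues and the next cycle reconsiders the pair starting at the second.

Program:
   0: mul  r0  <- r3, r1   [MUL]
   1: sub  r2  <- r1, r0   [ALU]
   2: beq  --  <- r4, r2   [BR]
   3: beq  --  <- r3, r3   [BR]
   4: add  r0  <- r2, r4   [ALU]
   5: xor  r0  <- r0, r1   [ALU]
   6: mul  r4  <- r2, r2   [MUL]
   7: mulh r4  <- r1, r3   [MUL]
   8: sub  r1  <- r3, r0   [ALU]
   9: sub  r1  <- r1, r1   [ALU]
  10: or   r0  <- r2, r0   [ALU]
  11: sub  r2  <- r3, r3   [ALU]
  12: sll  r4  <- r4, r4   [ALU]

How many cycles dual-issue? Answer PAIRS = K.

#0 head=0: mul.MUL i0 RAW r0
#1 head=1: sub.ALU i1 RAW r2
#2 head=2: beq.BR i2 no-port BR/BR
#3 head=3: beq.BR;add.ALU i3+i4 pair
#4 head=5: xor.ALU;mul.MUL i5+i6 pair
#5 head=7: mulh.MUL;sub.ALU i7+i8 pair
#6 head=9: sub.ALU;or.ALU i9+i10 pair
#7 head=11: sub.ALU;sll.ALU i11+i12 pair

PAIRS = 5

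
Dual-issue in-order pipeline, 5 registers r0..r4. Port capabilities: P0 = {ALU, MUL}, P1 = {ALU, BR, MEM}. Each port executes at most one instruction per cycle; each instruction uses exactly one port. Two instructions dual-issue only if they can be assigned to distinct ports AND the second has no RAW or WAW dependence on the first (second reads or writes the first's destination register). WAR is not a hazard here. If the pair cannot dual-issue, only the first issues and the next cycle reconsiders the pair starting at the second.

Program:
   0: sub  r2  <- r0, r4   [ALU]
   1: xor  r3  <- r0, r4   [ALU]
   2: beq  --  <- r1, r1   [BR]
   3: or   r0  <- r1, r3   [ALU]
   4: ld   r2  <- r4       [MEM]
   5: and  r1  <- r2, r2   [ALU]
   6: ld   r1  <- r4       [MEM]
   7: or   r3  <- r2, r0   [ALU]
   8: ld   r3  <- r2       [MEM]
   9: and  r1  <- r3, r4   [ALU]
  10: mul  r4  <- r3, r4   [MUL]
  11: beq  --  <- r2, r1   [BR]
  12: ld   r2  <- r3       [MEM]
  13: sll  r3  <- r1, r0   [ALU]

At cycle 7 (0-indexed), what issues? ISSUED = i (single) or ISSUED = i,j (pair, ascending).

ISSUED = 11

#0 head=0: sub/xor i0&i1 pair
#1 head=2: beq/or i2&i3 pair
#2 head=4: ld i4 RAW r2
#3 head=5: and i5 WAW r1
#4 head=6: ld/or i6&i7 pair
#5 head=8: ld i8 RAW r3
#6 head=9: and/mul i9&i10 pair
#7 head=11: beq i11 no-port BR/MEM
#8 head=12: ld/sll i12&i13 pair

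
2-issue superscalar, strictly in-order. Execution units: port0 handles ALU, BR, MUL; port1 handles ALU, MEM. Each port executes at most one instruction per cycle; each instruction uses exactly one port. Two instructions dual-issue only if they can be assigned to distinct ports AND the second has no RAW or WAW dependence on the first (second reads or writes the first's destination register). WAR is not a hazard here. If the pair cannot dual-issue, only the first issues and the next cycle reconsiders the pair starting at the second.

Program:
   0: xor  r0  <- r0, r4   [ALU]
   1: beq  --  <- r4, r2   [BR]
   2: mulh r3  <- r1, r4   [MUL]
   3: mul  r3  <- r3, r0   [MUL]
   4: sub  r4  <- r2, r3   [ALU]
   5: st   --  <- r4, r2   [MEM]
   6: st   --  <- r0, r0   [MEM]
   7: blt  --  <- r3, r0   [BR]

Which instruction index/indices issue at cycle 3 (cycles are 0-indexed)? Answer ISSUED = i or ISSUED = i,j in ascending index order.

[0] i0&i1  xor.ALU/beq.BR  -- dual
[1] i2  mulh.MUL  -- no-port MUL/MUL
[2] i3  mul.MUL  -- RAW r3
[3] i4  sub.ALU  -- RAW r4
[4] i5  st.MEM  -- no-port MEM/MEM
[5] i6&i7  st.MEM/blt.BR  -- dual

ISSUED = 4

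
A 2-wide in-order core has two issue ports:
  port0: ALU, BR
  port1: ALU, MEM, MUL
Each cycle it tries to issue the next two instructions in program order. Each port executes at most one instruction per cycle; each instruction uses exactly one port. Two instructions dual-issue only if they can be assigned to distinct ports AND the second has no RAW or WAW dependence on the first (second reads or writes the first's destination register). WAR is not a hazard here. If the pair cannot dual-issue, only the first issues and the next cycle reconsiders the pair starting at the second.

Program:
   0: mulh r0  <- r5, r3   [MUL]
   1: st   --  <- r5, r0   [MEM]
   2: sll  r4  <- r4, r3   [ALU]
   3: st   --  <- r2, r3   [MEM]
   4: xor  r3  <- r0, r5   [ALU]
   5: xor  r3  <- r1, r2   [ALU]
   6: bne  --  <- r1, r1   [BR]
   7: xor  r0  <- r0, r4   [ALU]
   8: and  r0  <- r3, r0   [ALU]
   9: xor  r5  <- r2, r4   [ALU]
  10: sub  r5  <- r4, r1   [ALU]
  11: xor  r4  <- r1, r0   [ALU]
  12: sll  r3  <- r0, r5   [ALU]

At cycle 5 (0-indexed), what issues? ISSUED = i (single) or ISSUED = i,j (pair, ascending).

ISSUED = 8,9

c0: i0 mulh.MUL  no-port MUL/MEM
c1: i1+i2 st.MEM+sll.ALU  pair
c2: i3+i4 st.MEM+xor.ALU  pair
c3: i5+i6 xor.ALU+bne.BR  pair
c4: i7 xor.ALU  RAW+WAW r0
c5: i8+i9 and.ALU+xor.ALU  pair
c6: i10+i11 sub.ALU+xor.ALU  pair
c7: i12 sll.ALU  tail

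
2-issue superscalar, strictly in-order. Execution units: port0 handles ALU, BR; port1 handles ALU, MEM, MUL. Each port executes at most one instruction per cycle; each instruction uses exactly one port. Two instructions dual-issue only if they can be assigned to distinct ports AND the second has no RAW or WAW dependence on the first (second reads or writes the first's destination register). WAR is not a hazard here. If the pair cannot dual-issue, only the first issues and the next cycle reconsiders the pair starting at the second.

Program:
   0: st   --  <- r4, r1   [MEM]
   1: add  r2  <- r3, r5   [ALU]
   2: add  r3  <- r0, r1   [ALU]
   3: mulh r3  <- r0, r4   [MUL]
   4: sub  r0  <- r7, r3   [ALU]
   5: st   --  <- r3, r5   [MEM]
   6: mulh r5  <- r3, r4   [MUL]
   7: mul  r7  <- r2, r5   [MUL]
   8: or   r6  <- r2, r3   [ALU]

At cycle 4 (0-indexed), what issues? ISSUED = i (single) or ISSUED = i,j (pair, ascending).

ISSUED = 6

t=0 i0+i1:st/add ; 2-wide
t=1 i2:add ; WAW r3
t=2 i3:mulh ; RAW r3
t=3 i4+i5:sub/st ; 2-wide
t=4 i6:mulh ; no-port MUL/MUL
t=5 i7+i8:mul/or ; 2-wide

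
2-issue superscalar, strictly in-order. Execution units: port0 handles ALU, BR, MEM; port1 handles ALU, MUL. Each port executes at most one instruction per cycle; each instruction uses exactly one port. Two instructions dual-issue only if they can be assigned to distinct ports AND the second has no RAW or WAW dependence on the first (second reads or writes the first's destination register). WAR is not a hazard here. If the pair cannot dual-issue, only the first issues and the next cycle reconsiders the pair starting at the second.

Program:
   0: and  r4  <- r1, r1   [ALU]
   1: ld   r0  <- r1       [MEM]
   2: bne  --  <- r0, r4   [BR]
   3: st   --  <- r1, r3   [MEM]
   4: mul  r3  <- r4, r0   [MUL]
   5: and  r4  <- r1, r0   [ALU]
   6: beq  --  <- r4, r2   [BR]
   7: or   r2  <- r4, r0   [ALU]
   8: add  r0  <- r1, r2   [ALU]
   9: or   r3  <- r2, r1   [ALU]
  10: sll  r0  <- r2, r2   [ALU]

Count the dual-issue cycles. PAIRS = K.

0. and.ALU;ld.MEM @i0+i1  | dual
1. bne.BR @i2  | no-port BR/MEM
2. st.MEM;mul.MUL @i3+i4  | dual
3. and.ALU @i5  | RAW r4
4. beq.BR;or.ALU @i6+i7  | dual
5. add.ALU;or.ALU @i8+i9  | dual
6. sll.ALU @i10  | tail

PAIRS = 4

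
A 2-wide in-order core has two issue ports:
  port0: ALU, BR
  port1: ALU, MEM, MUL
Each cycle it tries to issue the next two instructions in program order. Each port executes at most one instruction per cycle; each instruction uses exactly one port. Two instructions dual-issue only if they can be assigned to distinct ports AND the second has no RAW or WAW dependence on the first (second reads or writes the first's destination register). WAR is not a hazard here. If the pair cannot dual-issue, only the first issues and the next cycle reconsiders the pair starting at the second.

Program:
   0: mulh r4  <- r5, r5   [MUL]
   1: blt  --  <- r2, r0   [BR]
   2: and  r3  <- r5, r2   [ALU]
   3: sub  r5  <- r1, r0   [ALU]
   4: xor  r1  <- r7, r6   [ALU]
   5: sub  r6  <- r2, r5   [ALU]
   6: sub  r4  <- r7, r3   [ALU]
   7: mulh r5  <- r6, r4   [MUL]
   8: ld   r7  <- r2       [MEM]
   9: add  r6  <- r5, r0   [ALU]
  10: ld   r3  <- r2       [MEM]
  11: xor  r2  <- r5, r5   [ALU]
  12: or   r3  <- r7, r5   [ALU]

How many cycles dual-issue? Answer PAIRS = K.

PAIRS = 5

  cy0 -> i0&i1 (mulh/blt) dual
  cy1 -> i2&i3 (and/sub) dual
  cy2 -> i4&i5 (xor/sub) dual
  cy3 -> i6 (sub) RAW r4
  cy4 -> i7 (mulh) no-port MUL/MEM
  cy5 -> i8&i9 (ld/add) dual
  cy6 -> i10&i11 (ld/xor) dual
  cy7 -> i12 (or) tail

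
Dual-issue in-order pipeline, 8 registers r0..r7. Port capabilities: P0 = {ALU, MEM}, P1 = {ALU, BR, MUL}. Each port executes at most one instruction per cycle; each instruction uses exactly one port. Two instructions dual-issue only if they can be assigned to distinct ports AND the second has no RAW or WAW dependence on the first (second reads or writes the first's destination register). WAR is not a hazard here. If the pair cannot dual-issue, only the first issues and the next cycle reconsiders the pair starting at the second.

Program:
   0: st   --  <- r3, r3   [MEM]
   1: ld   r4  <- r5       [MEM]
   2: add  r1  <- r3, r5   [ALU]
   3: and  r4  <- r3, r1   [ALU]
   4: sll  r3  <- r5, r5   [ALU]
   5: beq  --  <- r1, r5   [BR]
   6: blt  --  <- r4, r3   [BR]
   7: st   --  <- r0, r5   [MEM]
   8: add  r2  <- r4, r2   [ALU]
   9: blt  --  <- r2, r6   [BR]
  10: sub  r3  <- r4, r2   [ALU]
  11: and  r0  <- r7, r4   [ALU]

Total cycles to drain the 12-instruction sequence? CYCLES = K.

CYCLES = 8

0. st @i0  | no-port MEM/MEM
1. ld;add @i1,i2  | pair
2. and;sll @i3,i4  | pair
3. beq @i5  | no-port BR/BR
4. blt;st @i6,i7  | pair
5. add @i8  | RAW r2
6. blt;sub @i9,i10  | pair
7. and @i11  | tail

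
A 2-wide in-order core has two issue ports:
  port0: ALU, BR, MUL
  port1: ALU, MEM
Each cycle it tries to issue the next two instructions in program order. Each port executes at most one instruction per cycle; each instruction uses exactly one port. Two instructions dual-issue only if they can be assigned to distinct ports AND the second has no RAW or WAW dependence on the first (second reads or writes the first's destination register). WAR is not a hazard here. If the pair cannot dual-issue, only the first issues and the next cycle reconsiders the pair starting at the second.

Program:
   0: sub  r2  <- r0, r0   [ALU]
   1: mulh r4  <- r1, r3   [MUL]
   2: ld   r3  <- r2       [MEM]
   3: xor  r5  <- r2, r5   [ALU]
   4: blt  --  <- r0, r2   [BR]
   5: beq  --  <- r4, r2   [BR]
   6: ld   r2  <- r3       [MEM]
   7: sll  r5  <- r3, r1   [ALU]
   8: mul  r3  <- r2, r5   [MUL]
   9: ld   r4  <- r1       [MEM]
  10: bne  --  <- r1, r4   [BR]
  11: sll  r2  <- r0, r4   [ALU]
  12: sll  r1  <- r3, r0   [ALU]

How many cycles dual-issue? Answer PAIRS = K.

t=0 i0,i1:sub.ALU/mulh.MUL ; dual
t=1 i2,i3:ld.MEM/xor.ALU ; dual
t=2 i4:blt.BR ; no-port BR/BR
t=3 i5,i6:beq.BR/ld.MEM ; dual
t=4 i7:sll.ALU ; RAW r5
t=5 i8,i9:mul.MUL/ld.MEM ; dual
t=6 i10,i11:bne.BR/sll.ALU ; dual
t=7 i12:sll.ALU ; tail

PAIRS = 5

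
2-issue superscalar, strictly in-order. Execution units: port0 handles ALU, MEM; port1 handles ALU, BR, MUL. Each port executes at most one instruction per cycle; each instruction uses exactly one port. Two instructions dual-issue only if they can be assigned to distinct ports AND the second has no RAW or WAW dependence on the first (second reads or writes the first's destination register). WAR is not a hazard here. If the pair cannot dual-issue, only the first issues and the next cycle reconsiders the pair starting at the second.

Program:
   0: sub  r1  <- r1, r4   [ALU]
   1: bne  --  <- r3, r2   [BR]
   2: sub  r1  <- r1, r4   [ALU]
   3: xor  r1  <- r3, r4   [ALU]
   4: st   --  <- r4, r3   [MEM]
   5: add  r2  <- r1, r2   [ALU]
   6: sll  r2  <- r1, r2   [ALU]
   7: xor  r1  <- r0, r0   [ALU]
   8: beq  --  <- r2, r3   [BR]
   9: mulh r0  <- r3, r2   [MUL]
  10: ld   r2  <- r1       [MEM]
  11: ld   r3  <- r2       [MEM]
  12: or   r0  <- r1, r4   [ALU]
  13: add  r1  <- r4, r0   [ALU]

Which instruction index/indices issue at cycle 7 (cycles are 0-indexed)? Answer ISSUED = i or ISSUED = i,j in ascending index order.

ISSUED = 11,12

[0] i0/i1  sub;bne  -- 2-wide
[1] i2  sub  -- WAW r1
[2] i3/i4  xor;st  -- 2-wide
[3] i5  add  -- RAW+WAW r2
[4] i6/i7  sll;xor  -- 2-wide
[5] i8  beq  -- no-port BR/MUL
[6] i9/i10  mulh;ld  -- 2-wide
[7] i11/i12  ld;or  -- 2-wide
[8] i13  add  -- tail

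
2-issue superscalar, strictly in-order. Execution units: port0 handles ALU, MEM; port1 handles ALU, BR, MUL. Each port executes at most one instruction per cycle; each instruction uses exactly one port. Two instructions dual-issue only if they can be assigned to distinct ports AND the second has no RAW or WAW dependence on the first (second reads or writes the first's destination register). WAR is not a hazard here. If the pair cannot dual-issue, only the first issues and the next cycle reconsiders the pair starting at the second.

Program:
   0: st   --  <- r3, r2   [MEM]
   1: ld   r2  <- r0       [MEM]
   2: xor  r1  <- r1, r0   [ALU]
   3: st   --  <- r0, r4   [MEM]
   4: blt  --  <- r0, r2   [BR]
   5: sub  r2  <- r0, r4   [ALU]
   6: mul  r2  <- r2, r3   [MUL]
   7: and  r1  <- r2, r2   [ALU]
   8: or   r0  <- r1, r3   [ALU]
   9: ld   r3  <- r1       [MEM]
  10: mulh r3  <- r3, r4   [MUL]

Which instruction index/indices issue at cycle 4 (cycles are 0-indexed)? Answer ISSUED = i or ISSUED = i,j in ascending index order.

  cy0 -> i0 (st.MEM) no-port MEM/MEM
  cy1 -> i1+i2 (ld.MEM/xor.ALU) dual
  cy2 -> i3+i4 (st.MEM/blt.BR) dual
  cy3 -> i5 (sub.ALU) RAW+WAW r2
  cy4 -> i6 (mul.MUL) RAW r2
  cy5 -> i7 (and.ALU) RAW r1
  cy6 -> i8+i9 (or.ALU/ld.MEM) dual
  cy7 -> i10 (mulh.MUL) tail

ISSUED = 6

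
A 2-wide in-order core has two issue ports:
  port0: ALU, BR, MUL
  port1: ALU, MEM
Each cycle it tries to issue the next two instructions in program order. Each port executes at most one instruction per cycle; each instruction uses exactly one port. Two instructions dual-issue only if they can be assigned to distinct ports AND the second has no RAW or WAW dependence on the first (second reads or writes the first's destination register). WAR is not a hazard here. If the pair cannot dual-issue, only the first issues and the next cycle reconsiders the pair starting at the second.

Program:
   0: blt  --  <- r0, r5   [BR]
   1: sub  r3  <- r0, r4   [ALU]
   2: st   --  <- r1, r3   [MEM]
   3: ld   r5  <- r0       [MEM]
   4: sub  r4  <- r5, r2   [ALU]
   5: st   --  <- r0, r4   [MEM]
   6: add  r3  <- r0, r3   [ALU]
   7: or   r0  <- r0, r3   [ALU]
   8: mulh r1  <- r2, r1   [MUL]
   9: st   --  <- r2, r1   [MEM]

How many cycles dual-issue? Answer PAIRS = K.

c0: i0,i1 blt.BR;sub.ALU  2-wide
c1: i2 st.MEM  no-port MEM/MEM
c2: i3 ld.MEM  RAW r5
c3: i4 sub.ALU  RAW r4
c4: i5,i6 st.MEM;add.ALU  2-wide
c5: i7,i8 or.ALU;mulh.MUL  2-wide
c6: i9 st.MEM  tail

PAIRS = 3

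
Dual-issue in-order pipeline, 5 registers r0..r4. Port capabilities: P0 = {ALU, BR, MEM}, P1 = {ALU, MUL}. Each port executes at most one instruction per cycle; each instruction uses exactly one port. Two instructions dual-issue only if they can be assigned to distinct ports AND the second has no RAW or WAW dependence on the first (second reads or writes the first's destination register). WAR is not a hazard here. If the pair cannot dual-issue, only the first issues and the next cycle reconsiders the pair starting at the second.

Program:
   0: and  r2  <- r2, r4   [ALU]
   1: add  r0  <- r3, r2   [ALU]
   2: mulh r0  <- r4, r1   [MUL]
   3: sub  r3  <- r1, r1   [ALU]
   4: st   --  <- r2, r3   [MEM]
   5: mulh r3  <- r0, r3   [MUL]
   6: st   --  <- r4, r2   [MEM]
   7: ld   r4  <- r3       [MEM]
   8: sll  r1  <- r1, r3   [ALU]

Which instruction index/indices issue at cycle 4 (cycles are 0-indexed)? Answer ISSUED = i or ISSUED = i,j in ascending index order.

  cy0 -> i0 (and.ALU) RAW r2
  cy1 -> i1 (add.ALU) WAW r0
  cy2 -> i2,i3 (mulh.MUL/sub.ALU) pair
  cy3 -> i4,i5 (st.MEM/mulh.MUL) pair
  cy4 -> i6 (st.MEM) no-port MEM/MEM
  cy5 -> i7,i8 (ld.MEM/sll.ALU) pair

ISSUED = 6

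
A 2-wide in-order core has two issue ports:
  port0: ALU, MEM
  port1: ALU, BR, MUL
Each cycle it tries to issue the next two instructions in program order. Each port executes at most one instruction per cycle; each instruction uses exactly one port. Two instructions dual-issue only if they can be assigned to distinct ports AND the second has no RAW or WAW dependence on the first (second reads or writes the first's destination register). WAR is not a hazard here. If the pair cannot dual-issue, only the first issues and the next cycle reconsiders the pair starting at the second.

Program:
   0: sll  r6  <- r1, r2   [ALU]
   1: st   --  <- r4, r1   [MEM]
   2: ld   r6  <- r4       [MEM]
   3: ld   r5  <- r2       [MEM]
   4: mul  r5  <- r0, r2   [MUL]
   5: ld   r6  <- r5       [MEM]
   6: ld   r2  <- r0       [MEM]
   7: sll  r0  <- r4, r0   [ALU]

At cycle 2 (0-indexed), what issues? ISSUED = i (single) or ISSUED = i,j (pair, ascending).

[0] i0+i1  sll+st  -- dual
[1] i2  ld  -- no-port MEM/MEM
[2] i3  ld  -- WAW r5
[3] i4  mul  -- RAW r5
[4] i5  ld  -- no-port MEM/MEM
[5] i6+i7  ld+sll  -- dual

ISSUED = 3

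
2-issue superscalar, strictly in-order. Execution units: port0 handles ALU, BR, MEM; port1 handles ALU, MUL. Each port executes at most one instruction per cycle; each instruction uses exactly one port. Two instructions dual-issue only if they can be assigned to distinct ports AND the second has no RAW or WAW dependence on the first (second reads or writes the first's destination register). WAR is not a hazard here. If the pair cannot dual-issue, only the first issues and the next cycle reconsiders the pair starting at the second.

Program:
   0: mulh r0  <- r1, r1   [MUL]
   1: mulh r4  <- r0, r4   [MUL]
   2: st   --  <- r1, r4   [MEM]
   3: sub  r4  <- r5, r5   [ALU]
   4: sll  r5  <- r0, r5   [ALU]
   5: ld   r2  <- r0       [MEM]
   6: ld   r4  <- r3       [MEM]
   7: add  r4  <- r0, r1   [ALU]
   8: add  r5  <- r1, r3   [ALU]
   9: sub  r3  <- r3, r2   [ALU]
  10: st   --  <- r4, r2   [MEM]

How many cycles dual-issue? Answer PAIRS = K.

#0 head=0: mulh.MUL i0 no-port MUL/MUL
#1 head=1: mulh.MUL i1 RAW r4
#2 head=2: st.MEM;sub.ALU i2/i3 dual
#3 head=4: sll.ALU;ld.MEM i4/i5 dual
#4 head=6: ld.MEM i6 WAW r4
#5 head=7: add.ALU;add.ALU i7/i8 dual
#6 head=9: sub.ALU;st.MEM i9/i10 dual

PAIRS = 4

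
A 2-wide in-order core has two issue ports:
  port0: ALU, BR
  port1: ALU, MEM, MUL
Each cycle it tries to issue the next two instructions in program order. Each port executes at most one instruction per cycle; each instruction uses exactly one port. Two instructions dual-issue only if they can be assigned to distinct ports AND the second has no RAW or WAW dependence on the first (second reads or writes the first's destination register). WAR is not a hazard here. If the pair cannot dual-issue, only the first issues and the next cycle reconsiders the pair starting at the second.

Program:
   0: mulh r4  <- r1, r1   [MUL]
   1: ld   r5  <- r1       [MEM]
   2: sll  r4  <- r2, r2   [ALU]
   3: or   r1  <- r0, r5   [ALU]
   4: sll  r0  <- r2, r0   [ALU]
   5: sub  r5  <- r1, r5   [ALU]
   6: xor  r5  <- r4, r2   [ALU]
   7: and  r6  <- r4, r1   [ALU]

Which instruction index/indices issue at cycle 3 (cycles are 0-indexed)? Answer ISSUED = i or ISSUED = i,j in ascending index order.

0. mulh.MUL @i0  | no-port MUL/MEM
1. ld.MEM;sll.ALU @i1/i2  | pair
2. or.ALU;sll.ALU @i3/i4  | pair
3. sub.ALU @i5  | WAW r5
4. xor.ALU;and.ALU @i6/i7  | pair

ISSUED = 5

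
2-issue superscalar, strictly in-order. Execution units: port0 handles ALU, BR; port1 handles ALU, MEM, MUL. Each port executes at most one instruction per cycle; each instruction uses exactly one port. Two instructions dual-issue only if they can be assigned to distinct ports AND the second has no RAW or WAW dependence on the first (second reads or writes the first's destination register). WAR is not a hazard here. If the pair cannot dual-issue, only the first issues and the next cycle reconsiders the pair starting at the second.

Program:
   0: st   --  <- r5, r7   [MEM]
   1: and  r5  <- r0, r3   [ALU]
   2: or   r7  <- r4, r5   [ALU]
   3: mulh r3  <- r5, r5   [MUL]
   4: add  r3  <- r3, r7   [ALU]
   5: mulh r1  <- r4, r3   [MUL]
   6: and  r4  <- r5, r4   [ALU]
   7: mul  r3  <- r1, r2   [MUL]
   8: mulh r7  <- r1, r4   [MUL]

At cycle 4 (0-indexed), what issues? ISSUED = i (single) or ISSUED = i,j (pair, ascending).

t=0 i0,i1:st.MEM/and.ALU ; dual
t=1 i2,i3:or.ALU/mulh.MUL ; dual
t=2 i4:add.ALU ; RAW r3
t=3 i5,i6:mulh.MUL/and.ALU ; dual
t=4 i7:mul.MUL ; no-port MUL/MUL
t=5 i8:mulh.MUL ; tail

ISSUED = 7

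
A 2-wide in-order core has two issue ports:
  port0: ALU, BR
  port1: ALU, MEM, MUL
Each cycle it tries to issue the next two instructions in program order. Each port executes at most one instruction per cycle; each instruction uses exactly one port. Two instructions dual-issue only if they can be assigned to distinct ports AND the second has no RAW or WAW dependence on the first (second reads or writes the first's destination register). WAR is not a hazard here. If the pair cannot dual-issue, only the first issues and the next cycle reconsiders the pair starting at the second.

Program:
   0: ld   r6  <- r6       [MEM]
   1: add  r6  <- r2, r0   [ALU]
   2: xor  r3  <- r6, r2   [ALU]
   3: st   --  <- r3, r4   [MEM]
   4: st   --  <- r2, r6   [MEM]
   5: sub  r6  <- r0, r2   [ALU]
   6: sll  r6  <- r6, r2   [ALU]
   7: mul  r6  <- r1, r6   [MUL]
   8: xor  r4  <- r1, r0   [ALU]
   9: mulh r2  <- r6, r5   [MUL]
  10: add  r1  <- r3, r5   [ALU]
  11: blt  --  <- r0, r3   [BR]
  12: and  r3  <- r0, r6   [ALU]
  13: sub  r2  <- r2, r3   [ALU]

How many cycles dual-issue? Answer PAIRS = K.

PAIRS = 4

c0: i0 ld  WAW r6
c1: i1 add  RAW r6
c2: i2 xor  RAW r3
c3: i3 st  no-port MEM/MEM
c4: i4/i5 st/sub  2-wide
c5: i6 sll  RAW+WAW r6
c6: i7/i8 mul/xor  2-wide
c7: i9/i10 mulh/add  2-wide
c8: i11/i12 blt/and  2-wide
c9: i13 sub  tail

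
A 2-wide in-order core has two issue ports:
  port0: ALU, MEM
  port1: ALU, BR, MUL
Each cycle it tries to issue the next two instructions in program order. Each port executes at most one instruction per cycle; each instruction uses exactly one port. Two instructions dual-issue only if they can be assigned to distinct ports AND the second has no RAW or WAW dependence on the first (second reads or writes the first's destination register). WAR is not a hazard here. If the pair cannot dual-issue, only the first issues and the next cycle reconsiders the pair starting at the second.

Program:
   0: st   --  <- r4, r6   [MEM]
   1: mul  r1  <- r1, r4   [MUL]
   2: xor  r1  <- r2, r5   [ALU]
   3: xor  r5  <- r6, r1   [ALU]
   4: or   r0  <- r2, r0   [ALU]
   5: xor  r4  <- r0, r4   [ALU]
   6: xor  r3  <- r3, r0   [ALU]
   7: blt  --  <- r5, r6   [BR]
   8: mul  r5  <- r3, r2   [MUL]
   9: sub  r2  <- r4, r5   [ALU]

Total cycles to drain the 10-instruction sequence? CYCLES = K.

CYCLES = 7

#0 head=0: st.MEM;mul.MUL i0/i1 dual
#1 head=2: xor.ALU i2 RAW r1
#2 head=3: xor.ALU;or.ALU i3/i4 dual
#3 head=5: xor.ALU;xor.ALU i5/i6 dual
#4 head=7: blt.BR i7 no-port BR/MUL
#5 head=8: mul.MUL i8 RAW r5
#6 head=9: sub.ALU i9 tail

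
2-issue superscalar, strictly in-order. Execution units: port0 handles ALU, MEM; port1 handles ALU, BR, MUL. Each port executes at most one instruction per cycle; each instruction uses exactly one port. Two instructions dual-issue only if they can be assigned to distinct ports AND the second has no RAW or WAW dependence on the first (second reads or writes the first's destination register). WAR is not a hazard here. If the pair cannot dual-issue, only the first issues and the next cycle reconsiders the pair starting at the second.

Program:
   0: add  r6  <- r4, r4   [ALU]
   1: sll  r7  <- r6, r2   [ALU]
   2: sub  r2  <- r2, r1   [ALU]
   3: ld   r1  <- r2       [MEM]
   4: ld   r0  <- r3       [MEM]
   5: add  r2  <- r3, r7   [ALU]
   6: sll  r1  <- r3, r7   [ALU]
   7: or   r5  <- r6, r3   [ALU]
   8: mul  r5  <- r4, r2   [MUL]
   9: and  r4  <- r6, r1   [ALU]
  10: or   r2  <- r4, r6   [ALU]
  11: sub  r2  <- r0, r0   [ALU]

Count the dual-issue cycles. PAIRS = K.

t=0 i0:add ; RAW r6
t=1 i1,i2:sll+sub ; pair
t=2 i3:ld ; no-port MEM/MEM
t=3 i4,i5:ld+add ; pair
t=4 i6,i7:sll+or ; pair
t=5 i8,i9:mul+and ; pair
t=6 i10:or ; WAW r2
t=7 i11:sub ; tail

PAIRS = 4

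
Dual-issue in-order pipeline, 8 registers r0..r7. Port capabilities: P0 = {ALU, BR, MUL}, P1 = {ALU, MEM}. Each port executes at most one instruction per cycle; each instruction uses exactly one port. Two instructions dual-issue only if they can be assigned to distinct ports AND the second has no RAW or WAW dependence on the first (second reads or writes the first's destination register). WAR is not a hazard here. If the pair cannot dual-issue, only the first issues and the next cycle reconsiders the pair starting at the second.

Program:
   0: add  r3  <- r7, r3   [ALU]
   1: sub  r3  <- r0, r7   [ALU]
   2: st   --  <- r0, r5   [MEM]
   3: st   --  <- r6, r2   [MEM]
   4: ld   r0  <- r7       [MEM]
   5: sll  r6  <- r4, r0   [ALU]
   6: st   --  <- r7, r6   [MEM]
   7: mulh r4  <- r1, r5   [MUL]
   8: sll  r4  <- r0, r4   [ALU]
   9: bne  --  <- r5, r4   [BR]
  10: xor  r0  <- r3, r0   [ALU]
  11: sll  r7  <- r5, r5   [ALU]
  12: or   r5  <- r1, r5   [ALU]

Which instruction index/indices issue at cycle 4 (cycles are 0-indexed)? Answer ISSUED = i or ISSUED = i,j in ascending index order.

[0] i0  add  -- WAW r3
[1] i1&i2  sub/st  -- pair
[2] i3  st  -- no-port MEM/MEM
[3] i4  ld  -- RAW r0
[4] i5  sll  -- RAW r6
[5] i6&i7  st/mulh  -- pair
[6] i8  sll  -- RAW r4
[7] i9&i10  bne/xor  -- pair
[8] i11&i12  sll/or  -- pair

ISSUED = 5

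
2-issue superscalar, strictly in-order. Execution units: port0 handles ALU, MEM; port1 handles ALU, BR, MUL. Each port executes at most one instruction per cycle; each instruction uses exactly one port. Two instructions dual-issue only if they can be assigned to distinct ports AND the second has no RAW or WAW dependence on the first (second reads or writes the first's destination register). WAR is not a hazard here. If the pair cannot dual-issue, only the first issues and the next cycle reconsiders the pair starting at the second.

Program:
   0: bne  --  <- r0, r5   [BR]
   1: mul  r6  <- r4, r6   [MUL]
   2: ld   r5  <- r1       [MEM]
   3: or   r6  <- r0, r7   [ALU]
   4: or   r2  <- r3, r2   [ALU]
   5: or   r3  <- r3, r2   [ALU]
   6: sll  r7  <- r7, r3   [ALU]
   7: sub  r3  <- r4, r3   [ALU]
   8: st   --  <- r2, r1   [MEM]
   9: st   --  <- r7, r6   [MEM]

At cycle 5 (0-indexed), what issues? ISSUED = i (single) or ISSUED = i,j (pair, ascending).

ISSUED = 8

t=0 i0:bne.BR ; no-port BR/MUL
t=1 i1,i2:mul.MUL/ld.MEM ; 2-wide
t=2 i3,i4:or.ALU/or.ALU ; 2-wide
t=3 i5:or.ALU ; RAW r3
t=4 i6,i7:sll.ALU/sub.ALU ; 2-wide
t=5 i8:st.MEM ; no-port MEM/MEM
t=6 i9:st.MEM ; tail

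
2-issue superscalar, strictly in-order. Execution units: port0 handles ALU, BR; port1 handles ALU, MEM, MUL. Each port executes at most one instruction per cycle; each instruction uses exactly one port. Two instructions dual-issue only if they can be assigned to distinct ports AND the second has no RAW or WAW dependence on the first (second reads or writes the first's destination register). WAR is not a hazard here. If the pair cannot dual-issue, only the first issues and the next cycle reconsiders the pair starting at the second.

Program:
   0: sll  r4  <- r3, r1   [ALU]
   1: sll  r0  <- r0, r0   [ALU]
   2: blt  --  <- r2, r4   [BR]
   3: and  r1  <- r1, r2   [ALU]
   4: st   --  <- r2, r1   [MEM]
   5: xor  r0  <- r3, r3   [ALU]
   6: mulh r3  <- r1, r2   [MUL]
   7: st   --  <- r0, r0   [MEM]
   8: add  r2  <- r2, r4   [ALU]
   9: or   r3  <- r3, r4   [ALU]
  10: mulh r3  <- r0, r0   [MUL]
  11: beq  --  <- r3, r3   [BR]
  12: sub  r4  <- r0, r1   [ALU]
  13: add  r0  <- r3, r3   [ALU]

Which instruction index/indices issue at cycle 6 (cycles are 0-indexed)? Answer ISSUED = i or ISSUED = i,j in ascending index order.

ISSUED = 10

t=0 i0/i1:sll;sll ; dual
t=1 i2/i3:blt;and ; dual
t=2 i4/i5:st;xor ; dual
t=3 i6:mulh ; no-port MUL/MEM
t=4 i7/i8:st;add ; dual
t=5 i9:or ; WAW r3
t=6 i10:mulh ; RAW r3
t=7 i11/i12:beq;sub ; dual
t=8 i13:add ; tail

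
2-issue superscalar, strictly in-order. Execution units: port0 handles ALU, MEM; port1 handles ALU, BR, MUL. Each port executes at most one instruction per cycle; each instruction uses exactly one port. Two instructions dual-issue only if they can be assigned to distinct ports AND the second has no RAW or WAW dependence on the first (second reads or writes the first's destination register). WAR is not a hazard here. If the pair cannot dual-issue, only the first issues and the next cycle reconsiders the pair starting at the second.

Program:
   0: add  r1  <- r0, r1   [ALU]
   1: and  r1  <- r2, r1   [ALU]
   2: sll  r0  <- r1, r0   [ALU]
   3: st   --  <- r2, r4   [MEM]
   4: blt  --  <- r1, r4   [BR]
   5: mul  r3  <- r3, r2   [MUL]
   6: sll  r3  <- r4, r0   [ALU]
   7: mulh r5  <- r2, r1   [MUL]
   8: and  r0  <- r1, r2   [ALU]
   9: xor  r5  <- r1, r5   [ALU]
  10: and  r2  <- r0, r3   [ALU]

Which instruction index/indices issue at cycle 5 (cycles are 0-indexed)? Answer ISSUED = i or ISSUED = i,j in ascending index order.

ISSUED = 6,7

[0] i0  add  -- RAW+WAW r1
[1] i1  and  -- RAW r1
[2] i2,i3  sll;st  -- dual
[3] i4  blt  -- no-port BR/MUL
[4] i5  mul  -- WAW r3
[5] i6,i7  sll;mulh  -- dual
[6] i8,i9  and;xor  -- dual
[7] i10  and  -- tail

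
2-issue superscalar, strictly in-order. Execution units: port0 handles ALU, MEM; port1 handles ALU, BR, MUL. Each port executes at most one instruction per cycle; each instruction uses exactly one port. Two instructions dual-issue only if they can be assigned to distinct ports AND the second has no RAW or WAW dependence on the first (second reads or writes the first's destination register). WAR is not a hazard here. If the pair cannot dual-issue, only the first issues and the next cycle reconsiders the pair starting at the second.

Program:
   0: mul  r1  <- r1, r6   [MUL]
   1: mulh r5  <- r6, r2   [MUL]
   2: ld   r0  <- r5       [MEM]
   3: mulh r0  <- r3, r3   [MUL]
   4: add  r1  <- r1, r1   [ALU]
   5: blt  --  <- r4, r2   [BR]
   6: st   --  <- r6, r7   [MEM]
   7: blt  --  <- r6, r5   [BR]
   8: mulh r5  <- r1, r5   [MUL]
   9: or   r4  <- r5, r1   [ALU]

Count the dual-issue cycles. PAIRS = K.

c0: i0 mul.MUL  no-port MUL/MUL
c1: i1 mulh.MUL  RAW r5
c2: i2 ld.MEM  WAW r0
c3: i3,i4 mulh.MUL+add.ALU  2-wide
c4: i5,i6 blt.BR+st.MEM  2-wide
c5: i7 blt.BR  no-port BR/MUL
c6: i8 mulh.MUL  RAW r5
c7: i9 or.ALU  tail

PAIRS = 2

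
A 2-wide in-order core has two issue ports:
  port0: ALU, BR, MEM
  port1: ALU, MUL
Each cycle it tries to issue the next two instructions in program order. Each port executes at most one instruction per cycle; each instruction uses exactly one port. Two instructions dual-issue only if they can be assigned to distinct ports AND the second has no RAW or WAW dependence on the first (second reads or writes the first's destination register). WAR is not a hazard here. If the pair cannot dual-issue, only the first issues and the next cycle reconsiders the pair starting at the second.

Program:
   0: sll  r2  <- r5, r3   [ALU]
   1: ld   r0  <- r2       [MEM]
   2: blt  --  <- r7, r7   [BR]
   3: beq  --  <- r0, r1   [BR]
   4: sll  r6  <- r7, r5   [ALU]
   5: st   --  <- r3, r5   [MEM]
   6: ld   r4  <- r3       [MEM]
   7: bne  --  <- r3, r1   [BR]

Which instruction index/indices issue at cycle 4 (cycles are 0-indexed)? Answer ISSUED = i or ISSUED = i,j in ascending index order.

ISSUED = 5

[0] i0  sll.ALU  -- RAW r2
[1] i1  ld.MEM  -- no-port MEM/BR
[2] i2  blt.BR  -- no-port BR/BR
[3] i3&i4  beq.BR sll.ALU  -- pair
[4] i5  st.MEM  -- no-port MEM/MEM
[5] i6  ld.MEM  -- no-port MEM/BR
[6] i7  bne.BR  -- tail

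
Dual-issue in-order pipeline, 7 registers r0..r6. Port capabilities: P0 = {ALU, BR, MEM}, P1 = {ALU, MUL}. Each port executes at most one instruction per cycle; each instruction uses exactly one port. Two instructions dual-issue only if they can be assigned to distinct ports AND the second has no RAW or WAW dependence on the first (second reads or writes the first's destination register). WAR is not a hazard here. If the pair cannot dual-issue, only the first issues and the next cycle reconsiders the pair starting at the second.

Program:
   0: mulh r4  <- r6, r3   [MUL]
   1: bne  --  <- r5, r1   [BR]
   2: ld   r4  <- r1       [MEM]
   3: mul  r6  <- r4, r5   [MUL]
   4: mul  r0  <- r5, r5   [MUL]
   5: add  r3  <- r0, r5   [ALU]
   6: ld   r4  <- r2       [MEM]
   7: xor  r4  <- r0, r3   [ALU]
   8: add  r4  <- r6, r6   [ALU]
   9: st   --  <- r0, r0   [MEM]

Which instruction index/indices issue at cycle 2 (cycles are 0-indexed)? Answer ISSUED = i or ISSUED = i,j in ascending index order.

ISSUED = 3

  cy0 -> i0+i1 (mulh+bne) 2-wide
  cy1 -> i2 (ld) RAW r4
  cy2 -> i3 (mul) no-port MUL/MUL
  cy3 -> i4 (mul) RAW r0
  cy4 -> i5+i6 (add+ld) 2-wide
  cy5 -> i7 (xor) WAW r4
  cy6 -> i8+i9 (add+st) 2-wide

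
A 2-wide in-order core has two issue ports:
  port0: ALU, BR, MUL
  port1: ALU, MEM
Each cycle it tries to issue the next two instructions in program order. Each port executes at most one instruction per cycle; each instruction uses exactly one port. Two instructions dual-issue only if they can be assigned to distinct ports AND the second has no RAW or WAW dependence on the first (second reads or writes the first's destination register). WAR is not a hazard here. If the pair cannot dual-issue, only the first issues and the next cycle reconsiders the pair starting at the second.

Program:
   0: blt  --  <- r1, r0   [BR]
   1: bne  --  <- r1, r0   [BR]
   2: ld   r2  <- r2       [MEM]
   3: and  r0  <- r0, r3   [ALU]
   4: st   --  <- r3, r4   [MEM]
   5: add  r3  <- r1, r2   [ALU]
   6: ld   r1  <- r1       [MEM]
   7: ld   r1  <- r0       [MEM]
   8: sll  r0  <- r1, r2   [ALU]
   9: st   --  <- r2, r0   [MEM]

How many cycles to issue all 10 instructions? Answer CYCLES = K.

t=0 i0:blt ; no-port BR/BR
t=1 i1,i2:bne;ld ; dual
t=2 i3,i4:and;st ; dual
t=3 i5,i6:add;ld ; dual
t=4 i7:ld ; RAW r1
t=5 i8:sll ; RAW r0
t=6 i9:st ; tail

CYCLES = 7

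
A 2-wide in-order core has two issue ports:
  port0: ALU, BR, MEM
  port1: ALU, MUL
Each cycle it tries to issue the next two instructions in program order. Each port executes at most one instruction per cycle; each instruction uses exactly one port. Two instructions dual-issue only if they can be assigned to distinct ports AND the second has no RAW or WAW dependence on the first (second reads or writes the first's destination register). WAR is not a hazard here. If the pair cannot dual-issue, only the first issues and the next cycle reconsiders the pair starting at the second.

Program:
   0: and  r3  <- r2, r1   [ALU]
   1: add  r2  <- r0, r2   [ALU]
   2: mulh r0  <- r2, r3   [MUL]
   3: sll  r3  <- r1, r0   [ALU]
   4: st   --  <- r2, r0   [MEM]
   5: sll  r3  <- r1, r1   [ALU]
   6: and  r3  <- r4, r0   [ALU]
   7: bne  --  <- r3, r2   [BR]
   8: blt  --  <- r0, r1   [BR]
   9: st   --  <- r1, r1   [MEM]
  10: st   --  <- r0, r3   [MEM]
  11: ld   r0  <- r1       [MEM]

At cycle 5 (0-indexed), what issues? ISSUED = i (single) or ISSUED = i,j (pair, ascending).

c0: i0&i1 and;add  dual
c1: i2 mulh  RAW r0
c2: i3&i4 sll;st  dual
c3: i5 sll  WAW r3
c4: i6 and  RAW r3
c5: i7 bne  no-port BR/BR
c6: i8 blt  no-port BR/MEM
c7: i9 st  no-port MEM/MEM
c8: i10 st  no-port MEM/MEM
c9: i11 ld  tail

ISSUED = 7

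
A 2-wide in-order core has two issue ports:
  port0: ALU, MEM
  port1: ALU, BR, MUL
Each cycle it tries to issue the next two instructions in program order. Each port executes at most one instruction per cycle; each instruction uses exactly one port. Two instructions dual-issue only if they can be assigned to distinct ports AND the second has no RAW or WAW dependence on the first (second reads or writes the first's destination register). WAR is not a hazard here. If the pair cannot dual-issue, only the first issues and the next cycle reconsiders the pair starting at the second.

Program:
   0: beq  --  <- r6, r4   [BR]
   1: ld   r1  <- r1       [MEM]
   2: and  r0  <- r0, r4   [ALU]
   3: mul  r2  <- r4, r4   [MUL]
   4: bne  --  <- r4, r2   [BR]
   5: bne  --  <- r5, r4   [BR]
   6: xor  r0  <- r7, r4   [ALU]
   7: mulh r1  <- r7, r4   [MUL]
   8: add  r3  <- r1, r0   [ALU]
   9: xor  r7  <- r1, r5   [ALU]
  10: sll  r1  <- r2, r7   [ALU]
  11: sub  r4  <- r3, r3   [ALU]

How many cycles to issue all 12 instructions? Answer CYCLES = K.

CYCLES = 7

[0] i0+i1  beq.BR+ld.MEM  -- 2-wide
[1] i2+i3  and.ALU+mul.MUL  -- 2-wide
[2] i4  bne.BR  -- no-port BR/BR
[3] i5+i6  bne.BR+xor.ALU  -- 2-wide
[4] i7  mulh.MUL  -- RAW r1
[5] i8+i9  add.ALU+xor.ALU  -- 2-wide
[6] i10+i11  sll.ALU+sub.ALU  -- 2-wide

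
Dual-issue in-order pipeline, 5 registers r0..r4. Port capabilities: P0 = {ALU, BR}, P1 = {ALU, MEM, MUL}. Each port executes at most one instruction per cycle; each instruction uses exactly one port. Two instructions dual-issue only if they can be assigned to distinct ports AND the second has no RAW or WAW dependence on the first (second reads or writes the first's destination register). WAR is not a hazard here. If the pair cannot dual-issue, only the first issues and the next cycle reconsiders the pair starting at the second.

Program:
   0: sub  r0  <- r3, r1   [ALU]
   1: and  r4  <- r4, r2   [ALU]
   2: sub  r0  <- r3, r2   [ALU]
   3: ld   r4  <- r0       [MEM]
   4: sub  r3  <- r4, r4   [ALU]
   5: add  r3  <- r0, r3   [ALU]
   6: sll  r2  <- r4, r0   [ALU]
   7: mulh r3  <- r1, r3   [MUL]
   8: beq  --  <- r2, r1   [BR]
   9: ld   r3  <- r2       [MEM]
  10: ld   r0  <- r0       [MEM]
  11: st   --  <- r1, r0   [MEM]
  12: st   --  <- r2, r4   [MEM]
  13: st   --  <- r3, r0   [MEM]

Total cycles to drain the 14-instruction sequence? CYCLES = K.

  cy0 -> i0,i1 (sub and) 2-wide
  cy1 -> i2 (sub) RAW r0
  cy2 -> i3 (ld) RAW r4
  cy3 -> i4 (sub) RAW+WAW r3
  cy4 -> i5,i6 (add sll) 2-wide
  cy5 -> i7,i8 (mulh beq) 2-wide
  cy6 -> i9 (ld) no-port MEM/MEM
  cy7 -> i10 (ld) no-port MEM/MEM
  cy8 -> i11 (st) no-port MEM/MEM
  cy9 -> i12 (st) no-port MEM/MEM
  cy10 -> i13 (st) tail

CYCLES = 11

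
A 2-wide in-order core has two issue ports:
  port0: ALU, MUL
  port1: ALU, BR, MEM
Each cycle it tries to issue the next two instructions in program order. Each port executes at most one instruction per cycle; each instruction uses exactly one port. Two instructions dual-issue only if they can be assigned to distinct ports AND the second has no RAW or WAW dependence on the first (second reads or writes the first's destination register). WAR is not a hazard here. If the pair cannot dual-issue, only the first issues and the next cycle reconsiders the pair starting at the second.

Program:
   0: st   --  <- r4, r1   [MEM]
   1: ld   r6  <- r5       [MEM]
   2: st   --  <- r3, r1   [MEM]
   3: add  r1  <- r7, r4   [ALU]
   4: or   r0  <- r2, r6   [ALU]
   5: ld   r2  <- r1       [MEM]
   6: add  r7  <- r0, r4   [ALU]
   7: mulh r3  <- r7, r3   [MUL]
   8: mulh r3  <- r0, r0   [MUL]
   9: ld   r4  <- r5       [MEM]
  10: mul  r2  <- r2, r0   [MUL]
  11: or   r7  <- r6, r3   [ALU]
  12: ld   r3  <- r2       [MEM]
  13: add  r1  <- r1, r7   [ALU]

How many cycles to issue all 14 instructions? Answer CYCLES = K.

[0] i0  st  -- no-port MEM/MEM
[1] i1  ld  -- no-port MEM/MEM
[2] i2&i3  st/add  -- 2-wide
[3] i4&i5  or/ld  -- 2-wide
[4] i6  add  -- RAW r7
[5] i7  mulh  -- no-port MUL/MUL
[6] i8&i9  mulh/ld  -- 2-wide
[7] i10&i11  mul/or  -- 2-wide
[8] i12&i13  ld/add  -- 2-wide

CYCLES = 9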